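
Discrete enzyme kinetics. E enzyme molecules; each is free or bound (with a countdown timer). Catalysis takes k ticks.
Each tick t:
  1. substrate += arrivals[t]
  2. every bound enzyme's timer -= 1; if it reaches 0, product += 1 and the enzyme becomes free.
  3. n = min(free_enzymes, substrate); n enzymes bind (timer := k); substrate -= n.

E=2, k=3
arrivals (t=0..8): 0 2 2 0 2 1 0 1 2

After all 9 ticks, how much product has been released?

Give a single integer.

Answer: 4

Derivation:
t=0: arr=0 -> substrate=0 bound=0 product=0
t=1: arr=2 -> substrate=0 bound=2 product=0
t=2: arr=2 -> substrate=2 bound=2 product=0
t=3: arr=0 -> substrate=2 bound=2 product=0
t=4: arr=2 -> substrate=2 bound=2 product=2
t=5: arr=1 -> substrate=3 bound=2 product=2
t=6: arr=0 -> substrate=3 bound=2 product=2
t=7: arr=1 -> substrate=2 bound=2 product=4
t=8: arr=2 -> substrate=4 bound=2 product=4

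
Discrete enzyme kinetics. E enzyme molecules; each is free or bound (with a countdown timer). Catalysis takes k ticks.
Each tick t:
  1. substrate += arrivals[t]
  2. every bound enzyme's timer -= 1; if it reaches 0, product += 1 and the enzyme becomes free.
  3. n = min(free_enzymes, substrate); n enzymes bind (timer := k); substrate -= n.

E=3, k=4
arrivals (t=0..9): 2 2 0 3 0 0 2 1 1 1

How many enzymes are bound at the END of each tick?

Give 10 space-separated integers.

Answer: 2 3 3 3 3 3 3 3 3 3

Derivation:
t=0: arr=2 -> substrate=0 bound=2 product=0
t=1: arr=2 -> substrate=1 bound=3 product=0
t=2: arr=0 -> substrate=1 bound=3 product=0
t=3: arr=3 -> substrate=4 bound=3 product=0
t=4: arr=0 -> substrate=2 bound=3 product=2
t=5: arr=0 -> substrate=1 bound=3 product=3
t=6: arr=2 -> substrate=3 bound=3 product=3
t=7: arr=1 -> substrate=4 bound=3 product=3
t=8: arr=1 -> substrate=3 bound=3 product=5
t=9: arr=1 -> substrate=3 bound=3 product=6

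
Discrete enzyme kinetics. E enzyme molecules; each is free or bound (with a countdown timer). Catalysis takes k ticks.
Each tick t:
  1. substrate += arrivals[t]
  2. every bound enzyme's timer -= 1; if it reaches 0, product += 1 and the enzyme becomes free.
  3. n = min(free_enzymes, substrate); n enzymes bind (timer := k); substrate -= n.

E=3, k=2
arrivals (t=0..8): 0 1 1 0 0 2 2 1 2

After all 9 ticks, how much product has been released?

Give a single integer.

Answer: 5

Derivation:
t=0: arr=0 -> substrate=0 bound=0 product=0
t=1: arr=1 -> substrate=0 bound=1 product=0
t=2: arr=1 -> substrate=0 bound=2 product=0
t=3: arr=0 -> substrate=0 bound=1 product=1
t=4: arr=0 -> substrate=0 bound=0 product=2
t=5: arr=2 -> substrate=0 bound=2 product=2
t=6: arr=2 -> substrate=1 bound=3 product=2
t=7: arr=1 -> substrate=0 bound=3 product=4
t=8: arr=2 -> substrate=1 bound=3 product=5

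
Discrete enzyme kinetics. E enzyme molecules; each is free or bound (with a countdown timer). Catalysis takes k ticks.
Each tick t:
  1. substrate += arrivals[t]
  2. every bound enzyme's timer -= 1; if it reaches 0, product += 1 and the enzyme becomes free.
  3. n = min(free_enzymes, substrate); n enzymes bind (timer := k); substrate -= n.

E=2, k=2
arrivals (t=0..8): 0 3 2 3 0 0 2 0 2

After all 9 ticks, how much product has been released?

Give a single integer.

t=0: arr=0 -> substrate=0 bound=0 product=0
t=1: arr=3 -> substrate=1 bound=2 product=0
t=2: arr=2 -> substrate=3 bound=2 product=0
t=3: arr=3 -> substrate=4 bound=2 product=2
t=4: arr=0 -> substrate=4 bound=2 product=2
t=5: arr=0 -> substrate=2 bound=2 product=4
t=6: arr=2 -> substrate=4 bound=2 product=4
t=7: arr=0 -> substrate=2 bound=2 product=6
t=8: arr=2 -> substrate=4 bound=2 product=6

Answer: 6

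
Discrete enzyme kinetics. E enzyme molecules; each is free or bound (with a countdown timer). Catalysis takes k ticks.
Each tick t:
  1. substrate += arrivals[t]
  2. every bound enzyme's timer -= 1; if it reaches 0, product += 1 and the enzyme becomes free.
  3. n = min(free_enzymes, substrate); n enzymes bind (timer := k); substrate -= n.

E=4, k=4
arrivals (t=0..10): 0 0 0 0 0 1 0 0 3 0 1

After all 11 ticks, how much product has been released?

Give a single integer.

t=0: arr=0 -> substrate=0 bound=0 product=0
t=1: arr=0 -> substrate=0 bound=0 product=0
t=2: arr=0 -> substrate=0 bound=0 product=0
t=3: arr=0 -> substrate=0 bound=0 product=0
t=4: arr=0 -> substrate=0 bound=0 product=0
t=5: arr=1 -> substrate=0 bound=1 product=0
t=6: arr=0 -> substrate=0 bound=1 product=0
t=7: arr=0 -> substrate=0 bound=1 product=0
t=8: arr=3 -> substrate=0 bound=4 product=0
t=9: arr=0 -> substrate=0 bound=3 product=1
t=10: arr=1 -> substrate=0 bound=4 product=1

Answer: 1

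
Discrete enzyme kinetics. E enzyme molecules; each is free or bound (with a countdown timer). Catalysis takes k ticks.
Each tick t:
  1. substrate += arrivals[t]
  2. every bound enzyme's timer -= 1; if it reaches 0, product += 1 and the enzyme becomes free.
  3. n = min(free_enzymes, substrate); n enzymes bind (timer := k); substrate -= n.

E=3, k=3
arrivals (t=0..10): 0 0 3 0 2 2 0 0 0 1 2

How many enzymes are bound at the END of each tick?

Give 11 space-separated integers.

Answer: 0 0 3 3 3 3 3 3 1 2 3

Derivation:
t=0: arr=0 -> substrate=0 bound=0 product=0
t=1: arr=0 -> substrate=0 bound=0 product=0
t=2: arr=3 -> substrate=0 bound=3 product=0
t=3: arr=0 -> substrate=0 bound=3 product=0
t=4: arr=2 -> substrate=2 bound=3 product=0
t=5: arr=2 -> substrate=1 bound=3 product=3
t=6: arr=0 -> substrate=1 bound=3 product=3
t=7: arr=0 -> substrate=1 bound=3 product=3
t=8: arr=0 -> substrate=0 bound=1 product=6
t=9: arr=1 -> substrate=0 bound=2 product=6
t=10: arr=2 -> substrate=1 bound=3 product=6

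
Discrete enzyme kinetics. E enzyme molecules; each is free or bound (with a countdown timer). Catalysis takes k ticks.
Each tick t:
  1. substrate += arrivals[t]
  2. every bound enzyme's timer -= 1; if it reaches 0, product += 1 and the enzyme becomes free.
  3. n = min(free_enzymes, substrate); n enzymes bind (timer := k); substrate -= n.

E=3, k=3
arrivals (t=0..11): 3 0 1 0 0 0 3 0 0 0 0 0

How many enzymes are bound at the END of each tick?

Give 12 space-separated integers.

t=0: arr=3 -> substrate=0 bound=3 product=0
t=1: arr=0 -> substrate=0 bound=3 product=0
t=2: arr=1 -> substrate=1 bound=3 product=0
t=3: arr=0 -> substrate=0 bound=1 product=3
t=4: arr=0 -> substrate=0 bound=1 product=3
t=5: arr=0 -> substrate=0 bound=1 product=3
t=6: arr=3 -> substrate=0 bound=3 product=4
t=7: arr=0 -> substrate=0 bound=3 product=4
t=8: arr=0 -> substrate=0 bound=3 product=4
t=9: arr=0 -> substrate=0 bound=0 product=7
t=10: arr=0 -> substrate=0 bound=0 product=7
t=11: arr=0 -> substrate=0 bound=0 product=7

Answer: 3 3 3 1 1 1 3 3 3 0 0 0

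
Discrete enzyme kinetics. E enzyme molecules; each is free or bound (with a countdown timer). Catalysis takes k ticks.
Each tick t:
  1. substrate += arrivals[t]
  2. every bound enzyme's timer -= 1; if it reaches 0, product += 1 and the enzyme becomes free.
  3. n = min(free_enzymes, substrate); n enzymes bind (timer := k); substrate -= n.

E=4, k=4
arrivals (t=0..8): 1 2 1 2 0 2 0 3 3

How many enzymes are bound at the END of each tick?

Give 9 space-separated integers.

t=0: arr=1 -> substrate=0 bound=1 product=0
t=1: arr=2 -> substrate=0 bound=3 product=0
t=2: arr=1 -> substrate=0 bound=4 product=0
t=3: arr=2 -> substrate=2 bound=4 product=0
t=4: arr=0 -> substrate=1 bound=4 product=1
t=5: arr=2 -> substrate=1 bound=4 product=3
t=6: arr=0 -> substrate=0 bound=4 product=4
t=7: arr=3 -> substrate=3 bound=4 product=4
t=8: arr=3 -> substrate=5 bound=4 product=5

Answer: 1 3 4 4 4 4 4 4 4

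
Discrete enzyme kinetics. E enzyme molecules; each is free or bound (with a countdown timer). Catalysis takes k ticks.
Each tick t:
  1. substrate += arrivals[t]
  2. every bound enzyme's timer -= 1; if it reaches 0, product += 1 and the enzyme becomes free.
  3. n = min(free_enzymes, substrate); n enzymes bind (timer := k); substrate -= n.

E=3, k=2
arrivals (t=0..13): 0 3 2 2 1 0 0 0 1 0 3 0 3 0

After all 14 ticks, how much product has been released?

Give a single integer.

t=0: arr=0 -> substrate=0 bound=0 product=0
t=1: arr=3 -> substrate=0 bound=3 product=0
t=2: arr=2 -> substrate=2 bound=3 product=0
t=3: arr=2 -> substrate=1 bound=3 product=3
t=4: arr=1 -> substrate=2 bound=3 product=3
t=5: arr=0 -> substrate=0 bound=2 product=6
t=6: arr=0 -> substrate=0 bound=2 product=6
t=7: arr=0 -> substrate=0 bound=0 product=8
t=8: arr=1 -> substrate=0 bound=1 product=8
t=9: arr=0 -> substrate=0 bound=1 product=8
t=10: arr=3 -> substrate=0 bound=3 product=9
t=11: arr=0 -> substrate=0 bound=3 product=9
t=12: arr=3 -> substrate=0 bound=3 product=12
t=13: arr=0 -> substrate=0 bound=3 product=12

Answer: 12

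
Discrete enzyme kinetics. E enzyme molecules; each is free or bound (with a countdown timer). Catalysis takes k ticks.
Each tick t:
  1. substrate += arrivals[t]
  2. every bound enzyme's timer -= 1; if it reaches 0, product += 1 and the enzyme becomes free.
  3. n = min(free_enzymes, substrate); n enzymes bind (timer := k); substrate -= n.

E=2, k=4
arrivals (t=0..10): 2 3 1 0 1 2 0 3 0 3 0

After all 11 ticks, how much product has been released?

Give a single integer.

t=0: arr=2 -> substrate=0 bound=2 product=0
t=1: arr=3 -> substrate=3 bound=2 product=0
t=2: arr=1 -> substrate=4 bound=2 product=0
t=3: arr=0 -> substrate=4 bound=2 product=0
t=4: arr=1 -> substrate=3 bound=2 product=2
t=5: arr=2 -> substrate=5 bound=2 product=2
t=6: arr=0 -> substrate=5 bound=2 product=2
t=7: arr=3 -> substrate=8 bound=2 product=2
t=8: arr=0 -> substrate=6 bound=2 product=4
t=9: arr=3 -> substrate=9 bound=2 product=4
t=10: arr=0 -> substrate=9 bound=2 product=4

Answer: 4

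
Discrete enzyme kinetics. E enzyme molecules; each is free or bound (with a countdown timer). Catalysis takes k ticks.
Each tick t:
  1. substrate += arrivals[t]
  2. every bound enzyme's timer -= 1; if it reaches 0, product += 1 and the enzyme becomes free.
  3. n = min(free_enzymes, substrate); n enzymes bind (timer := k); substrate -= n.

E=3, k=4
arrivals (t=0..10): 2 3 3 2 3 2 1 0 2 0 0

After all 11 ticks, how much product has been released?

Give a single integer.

t=0: arr=2 -> substrate=0 bound=2 product=0
t=1: arr=3 -> substrate=2 bound=3 product=0
t=2: arr=3 -> substrate=5 bound=3 product=0
t=3: arr=2 -> substrate=7 bound=3 product=0
t=4: arr=3 -> substrate=8 bound=3 product=2
t=5: arr=2 -> substrate=9 bound=3 product=3
t=6: arr=1 -> substrate=10 bound=3 product=3
t=7: arr=0 -> substrate=10 bound=3 product=3
t=8: arr=2 -> substrate=10 bound=3 product=5
t=9: arr=0 -> substrate=9 bound=3 product=6
t=10: arr=0 -> substrate=9 bound=3 product=6

Answer: 6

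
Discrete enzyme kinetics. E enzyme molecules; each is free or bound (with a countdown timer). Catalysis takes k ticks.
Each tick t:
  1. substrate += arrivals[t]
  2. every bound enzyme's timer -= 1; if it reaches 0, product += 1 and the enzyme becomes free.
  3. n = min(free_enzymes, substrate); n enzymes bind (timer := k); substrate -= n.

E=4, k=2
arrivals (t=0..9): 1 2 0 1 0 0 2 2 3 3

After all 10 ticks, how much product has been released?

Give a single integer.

Answer: 8

Derivation:
t=0: arr=1 -> substrate=0 bound=1 product=0
t=1: arr=2 -> substrate=0 bound=3 product=0
t=2: arr=0 -> substrate=0 bound=2 product=1
t=3: arr=1 -> substrate=0 bound=1 product=3
t=4: arr=0 -> substrate=0 bound=1 product=3
t=5: arr=0 -> substrate=0 bound=0 product=4
t=6: arr=2 -> substrate=0 bound=2 product=4
t=7: arr=2 -> substrate=0 bound=4 product=4
t=8: arr=3 -> substrate=1 bound=4 product=6
t=9: arr=3 -> substrate=2 bound=4 product=8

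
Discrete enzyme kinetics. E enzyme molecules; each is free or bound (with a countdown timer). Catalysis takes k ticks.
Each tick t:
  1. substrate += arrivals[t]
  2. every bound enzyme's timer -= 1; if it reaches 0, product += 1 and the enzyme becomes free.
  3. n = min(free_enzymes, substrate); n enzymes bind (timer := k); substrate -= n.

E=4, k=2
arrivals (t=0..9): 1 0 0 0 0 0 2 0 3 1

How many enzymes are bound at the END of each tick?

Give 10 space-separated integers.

t=0: arr=1 -> substrate=0 bound=1 product=0
t=1: arr=0 -> substrate=0 bound=1 product=0
t=2: arr=0 -> substrate=0 bound=0 product=1
t=3: arr=0 -> substrate=0 bound=0 product=1
t=4: arr=0 -> substrate=0 bound=0 product=1
t=5: arr=0 -> substrate=0 bound=0 product=1
t=6: arr=2 -> substrate=0 bound=2 product=1
t=7: arr=0 -> substrate=0 bound=2 product=1
t=8: arr=3 -> substrate=0 bound=3 product=3
t=9: arr=1 -> substrate=0 bound=4 product=3

Answer: 1 1 0 0 0 0 2 2 3 4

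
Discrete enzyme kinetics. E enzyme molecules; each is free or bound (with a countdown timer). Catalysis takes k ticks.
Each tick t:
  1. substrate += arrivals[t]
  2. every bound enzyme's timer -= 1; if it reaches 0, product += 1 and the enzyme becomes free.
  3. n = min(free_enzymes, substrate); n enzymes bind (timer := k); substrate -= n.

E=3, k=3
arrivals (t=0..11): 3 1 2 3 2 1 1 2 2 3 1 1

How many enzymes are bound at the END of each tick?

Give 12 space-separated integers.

t=0: arr=3 -> substrate=0 bound=3 product=0
t=1: arr=1 -> substrate=1 bound=3 product=0
t=2: arr=2 -> substrate=3 bound=3 product=0
t=3: arr=3 -> substrate=3 bound=3 product=3
t=4: arr=2 -> substrate=5 bound=3 product=3
t=5: arr=1 -> substrate=6 bound=3 product=3
t=6: arr=1 -> substrate=4 bound=3 product=6
t=7: arr=2 -> substrate=6 bound=3 product=6
t=8: arr=2 -> substrate=8 bound=3 product=6
t=9: arr=3 -> substrate=8 bound=3 product=9
t=10: arr=1 -> substrate=9 bound=3 product=9
t=11: arr=1 -> substrate=10 bound=3 product=9

Answer: 3 3 3 3 3 3 3 3 3 3 3 3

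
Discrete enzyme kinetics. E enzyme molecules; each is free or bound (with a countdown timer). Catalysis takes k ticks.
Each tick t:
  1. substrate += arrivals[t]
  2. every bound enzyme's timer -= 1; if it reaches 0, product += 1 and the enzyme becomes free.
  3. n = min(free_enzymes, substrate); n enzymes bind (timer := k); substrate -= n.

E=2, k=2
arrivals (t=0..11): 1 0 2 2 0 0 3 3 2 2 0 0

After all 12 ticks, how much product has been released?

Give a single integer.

t=0: arr=1 -> substrate=0 bound=1 product=0
t=1: arr=0 -> substrate=0 bound=1 product=0
t=2: arr=2 -> substrate=0 bound=2 product=1
t=3: arr=2 -> substrate=2 bound=2 product=1
t=4: arr=0 -> substrate=0 bound=2 product=3
t=5: arr=0 -> substrate=0 bound=2 product=3
t=6: arr=3 -> substrate=1 bound=2 product=5
t=7: arr=3 -> substrate=4 bound=2 product=5
t=8: arr=2 -> substrate=4 bound=2 product=7
t=9: arr=2 -> substrate=6 bound=2 product=7
t=10: arr=0 -> substrate=4 bound=2 product=9
t=11: arr=0 -> substrate=4 bound=2 product=9

Answer: 9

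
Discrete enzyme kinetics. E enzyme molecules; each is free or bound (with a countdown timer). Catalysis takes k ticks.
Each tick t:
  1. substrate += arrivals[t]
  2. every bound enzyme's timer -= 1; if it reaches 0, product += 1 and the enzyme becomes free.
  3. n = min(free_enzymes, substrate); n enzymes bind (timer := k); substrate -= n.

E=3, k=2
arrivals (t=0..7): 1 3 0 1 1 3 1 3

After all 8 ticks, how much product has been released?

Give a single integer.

Answer: 8

Derivation:
t=0: arr=1 -> substrate=0 bound=1 product=0
t=1: arr=3 -> substrate=1 bound=3 product=0
t=2: arr=0 -> substrate=0 bound=3 product=1
t=3: arr=1 -> substrate=0 bound=2 product=3
t=4: arr=1 -> substrate=0 bound=2 product=4
t=5: arr=3 -> substrate=1 bound=3 product=5
t=6: arr=1 -> substrate=1 bound=3 product=6
t=7: arr=3 -> substrate=2 bound=3 product=8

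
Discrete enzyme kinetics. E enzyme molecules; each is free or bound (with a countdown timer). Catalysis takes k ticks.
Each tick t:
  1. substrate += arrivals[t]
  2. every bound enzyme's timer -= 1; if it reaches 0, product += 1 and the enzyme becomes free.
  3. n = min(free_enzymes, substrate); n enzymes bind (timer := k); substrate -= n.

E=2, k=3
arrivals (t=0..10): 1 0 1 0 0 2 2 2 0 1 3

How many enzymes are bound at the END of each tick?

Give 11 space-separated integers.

Answer: 1 1 2 1 1 2 2 2 2 2 2

Derivation:
t=0: arr=1 -> substrate=0 bound=1 product=0
t=1: arr=0 -> substrate=0 bound=1 product=0
t=2: arr=1 -> substrate=0 bound=2 product=0
t=3: arr=0 -> substrate=0 bound=1 product=1
t=4: arr=0 -> substrate=0 bound=1 product=1
t=5: arr=2 -> substrate=0 bound=2 product=2
t=6: arr=2 -> substrate=2 bound=2 product=2
t=7: arr=2 -> substrate=4 bound=2 product=2
t=8: arr=0 -> substrate=2 bound=2 product=4
t=9: arr=1 -> substrate=3 bound=2 product=4
t=10: arr=3 -> substrate=6 bound=2 product=4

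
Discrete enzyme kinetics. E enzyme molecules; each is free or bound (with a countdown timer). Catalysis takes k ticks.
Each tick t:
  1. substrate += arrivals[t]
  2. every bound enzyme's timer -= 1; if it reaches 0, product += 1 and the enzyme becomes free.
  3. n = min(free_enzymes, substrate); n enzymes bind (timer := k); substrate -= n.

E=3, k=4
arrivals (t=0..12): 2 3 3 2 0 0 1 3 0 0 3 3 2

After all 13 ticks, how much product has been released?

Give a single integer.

Answer: 8

Derivation:
t=0: arr=2 -> substrate=0 bound=2 product=0
t=1: arr=3 -> substrate=2 bound=3 product=0
t=2: arr=3 -> substrate=5 bound=3 product=0
t=3: arr=2 -> substrate=7 bound=3 product=0
t=4: arr=0 -> substrate=5 bound=3 product=2
t=5: arr=0 -> substrate=4 bound=3 product=3
t=6: arr=1 -> substrate=5 bound=3 product=3
t=7: arr=3 -> substrate=8 bound=3 product=3
t=8: arr=0 -> substrate=6 bound=3 product=5
t=9: arr=0 -> substrate=5 bound=3 product=6
t=10: arr=3 -> substrate=8 bound=3 product=6
t=11: arr=3 -> substrate=11 bound=3 product=6
t=12: arr=2 -> substrate=11 bound=3 product=8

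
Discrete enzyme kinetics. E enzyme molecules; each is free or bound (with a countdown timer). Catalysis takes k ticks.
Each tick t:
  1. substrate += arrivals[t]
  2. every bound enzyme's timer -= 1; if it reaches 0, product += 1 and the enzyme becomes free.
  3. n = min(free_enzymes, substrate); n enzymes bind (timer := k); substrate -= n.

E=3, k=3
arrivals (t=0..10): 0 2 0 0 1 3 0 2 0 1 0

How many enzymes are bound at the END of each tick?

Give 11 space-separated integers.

t=0: arr=0 -> substrate=0 bound=0 product=0
t=1: arr=2 -> substrate=0 bound=2 product=0
t=2: arr=0 -> substrate=0 bound=2 product=0
t=3: arr=0 -> substrate=0 bound=2 product=0
t=4: arr=1 -> substrate=0 bound=1 product=2
t=5: arr=3 -> substrate=1 bound=3 product=2
t=6: arr=0 -> substrate=1 bound=3 product=2
t=7: arr=2 -> substrate=2 bound=3 product=3
t=8: arr=0 -> substrate=0 bound=3 product=5
t=9: arr=1 -> substrate=1 bound=3 product=5
t=10: arr=0 -> substrate=0 bound=3 product=6

Answer: 0 2 2 2 1 3 3 3 3 3 3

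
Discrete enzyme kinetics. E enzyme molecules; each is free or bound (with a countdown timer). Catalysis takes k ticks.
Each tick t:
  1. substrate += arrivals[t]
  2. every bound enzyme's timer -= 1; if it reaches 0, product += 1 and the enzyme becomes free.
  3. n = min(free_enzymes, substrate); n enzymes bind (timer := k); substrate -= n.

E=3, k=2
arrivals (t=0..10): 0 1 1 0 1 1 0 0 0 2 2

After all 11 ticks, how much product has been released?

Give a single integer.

t=0: arr=0 -> substrate=0 bound=0 product=0
t=1: arr=1 -> substrate=0 bound=1 product=0
t=2: arr=1 -> substrate=0 bound=2 product=0
t=3: arr=0 -> substrate=0 bound=1 product=1
t=4: arr=1 -> substrate=0 bound=1 product=2
t=5: arr=1 -> substrate=0 bound=2 product=2
t=6: arr=0 -> substrate=0 bound=1 product=3
t=7: arr=0 -> substrate=0 bound=0 product=4
t=8: arr=0 -> substrate=0 bound=0 product=4
t=9: arr=2 -> substrate=0 bound=2 product=4
t=10: arr=2 -> substrate=1 bound=3 product=4

Answer: 4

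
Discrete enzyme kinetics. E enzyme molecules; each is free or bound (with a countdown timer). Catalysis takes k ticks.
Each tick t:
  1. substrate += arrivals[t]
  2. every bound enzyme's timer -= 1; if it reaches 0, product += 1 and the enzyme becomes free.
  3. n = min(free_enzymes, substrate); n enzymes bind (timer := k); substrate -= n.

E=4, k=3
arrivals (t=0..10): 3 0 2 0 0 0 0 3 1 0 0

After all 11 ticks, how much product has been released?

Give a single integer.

Answer: 8

Derivation:
t=0: arr=3 -> substrate=0 bound=3 product=0
t=1: arr=0 -> substrate=0 bound=3 product=0
t=2: arr=2 -> substrate=1 bound=4 product=0
t=3: arr=0 -> substrate=0 bound=2 product=3
t=4: arr=0 -> substrate=0 bound=2 product=3
t=5: arr=0 -> substrate=0 bound=1 product=4
t=6: arr=0 -> substrate=0 bound=0 product=5
t=7: arr=3 -> substrate=0 bound=3 product=5
t=8: arr=1 -> substrate=0 bound=4 product=5
t=9: arr=0 -> substrate=0 bound=4 product=5
t=10: arr=0 -> substrate=0 bound=1 product=8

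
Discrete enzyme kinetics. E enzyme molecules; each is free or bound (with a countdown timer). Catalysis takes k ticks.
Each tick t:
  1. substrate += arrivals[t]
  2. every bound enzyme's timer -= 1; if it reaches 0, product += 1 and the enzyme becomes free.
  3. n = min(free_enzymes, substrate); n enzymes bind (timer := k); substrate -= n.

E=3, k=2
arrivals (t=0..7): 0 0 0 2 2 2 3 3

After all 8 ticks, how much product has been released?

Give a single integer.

Answer: 5

Derivation:
t=0: arr=0 -> substrate=0 bound=0 product=0
t=1: arr=0 -> substrate=0 bound=0 product=0
t=2: arr=0 -> substrate=0 bound=0 product=0
t=3: arr=2 -> substrate=0 bound=2 product=0
t=4: arr=2 -> substrate=1 bound=3 product=0
t=5: arr=2 -> substrate=1 bound=3 product=2
t=6: arr=3 -> substrate=3 bound=3 product=3
t=7: arr=3 -> substrate=4 bound=3 product=5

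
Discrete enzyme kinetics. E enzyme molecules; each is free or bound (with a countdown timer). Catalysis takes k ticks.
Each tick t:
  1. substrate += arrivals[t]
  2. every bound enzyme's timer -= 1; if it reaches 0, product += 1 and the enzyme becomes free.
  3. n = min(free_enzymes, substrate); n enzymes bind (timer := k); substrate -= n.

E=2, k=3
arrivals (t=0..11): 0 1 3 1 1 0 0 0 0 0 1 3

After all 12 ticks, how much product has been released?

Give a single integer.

t=0: arr=0 -> substrate=0 bound=0 product=0
t=1: arr=1 -> substrate=0 bound=1 product=0
t=2: arr=3 -> substrate=2 bound=2 product=0
t=3: arr=1 -> substrate=3 bound=2 product=0
t=4: arr=1 -> substrate=3 bound=2 product=1
t=5: arr=0 -> substrate=2 bound=2 product=2
t=6: arr=0 -> substrate=2 bound=2 product=2
t=7: arr=0 -> substrate=1 bound=2 product=3
t=8: arr=0 -> substrate=0 bound=2 product=4
t=9: arr=0 -> substrate=0 bound=2 product=4
t=10: arr=1 -> substrate=0 bound=2 product=5
t=11: arr=3 -> substrate=2 bound=2 product=6

Answer: 6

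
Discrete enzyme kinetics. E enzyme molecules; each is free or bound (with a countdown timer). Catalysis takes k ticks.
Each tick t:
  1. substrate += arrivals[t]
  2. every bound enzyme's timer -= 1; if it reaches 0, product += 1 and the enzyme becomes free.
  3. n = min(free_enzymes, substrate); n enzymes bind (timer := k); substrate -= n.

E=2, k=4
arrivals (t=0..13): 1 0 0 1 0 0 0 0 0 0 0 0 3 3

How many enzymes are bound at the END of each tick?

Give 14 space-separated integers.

Answer: 1 1 1 2 1 1 1 0 0 0 0 0 2 2

Derivation:
t=0: arr=1 -> substrate=0 bound=1 product=0
t=1: arr=0 -> substrate=0 bound=1 product=0
t=2: arr=0 -> substrate=0 bound=1 product=0
t=3: arr=1 -> substrate=0 bound=2 product=0
t=4: arr=0 -> substrate=0 bound=1 product=1
t=5: arr=0 -> substrate=0 bound=1 product=1
t=6: arr=0 -> substrate=0 bound=1 product=1
t=7: arr=0 -> substrate=0 bound=0 product=2
t=8: arr=0 -> substrate=0 bound=0 product=2
t=9: arr=0 -> substrate=0 bound=0 product=2
t=10: arr=0 -> substrate=0 bound=0 product=2
t=11: arr=0 -> substrate=0 bound=0 product=2
t=12: arr=3 -> substrate=1 bound=2 product=2
t=13: arr=3 -> substrate=4 bound=2 product=2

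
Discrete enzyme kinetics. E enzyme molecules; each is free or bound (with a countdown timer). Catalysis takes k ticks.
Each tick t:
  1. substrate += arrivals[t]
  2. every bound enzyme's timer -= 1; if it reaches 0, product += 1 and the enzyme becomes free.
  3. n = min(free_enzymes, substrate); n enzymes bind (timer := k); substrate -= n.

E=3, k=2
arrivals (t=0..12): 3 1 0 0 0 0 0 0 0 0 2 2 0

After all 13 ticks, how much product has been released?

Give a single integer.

t=0: arr=3 -> substrate=0 bound=3 product=0
t=1: arr=1 -> substrate=1 bound=3 product=0
t=2: arr=0 -> substrate=0 bound=1 product=3
t=3: arr=0 -> substrate=0 bound=1 product=3
t=4: arr=0 -> substrate=0 bound=0 product=4
t=5: arr=0 -> substrate=0 bound=0 product=4
t=6: arr=0 -> substrate=0 bound=0 product=4
t=7: arr=0 -> substrate=0 bound=0 product=4
t=8: arr=0 -> substrate=0 bound=0 product=4
t=9: arr=0 -> substrate=0 bound=0 product=4
t=10: arr=2 -> substrate=0 bound=2 product=4
t=11: arr=2 -> substrate=1 bound=3 product=4
t=12: arr=0 -> substrate=0 bound=2 product=6

Answer: 6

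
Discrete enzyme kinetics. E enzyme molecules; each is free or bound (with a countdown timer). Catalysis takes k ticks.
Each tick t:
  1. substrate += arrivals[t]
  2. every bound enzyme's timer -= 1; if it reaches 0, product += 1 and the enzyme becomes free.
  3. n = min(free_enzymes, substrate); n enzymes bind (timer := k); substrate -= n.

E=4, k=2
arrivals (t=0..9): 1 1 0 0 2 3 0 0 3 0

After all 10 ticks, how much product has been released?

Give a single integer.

Answer: 7

Derivation:
t=0: arr=1 -> substrate=0 bound=1 product=0
t=1: arr=1 -> substrate=0 bound=2 product=0
t=2: arr=0 -> substrate=0 bound=1 product=1
t=3: arr=0 -> substrate=0 bound=0 product=2
t=4: arr=2 -> substrate=0 bound=2 product=2
t=5: arr=3 -> substrate=1 bound=4 product=2
t=6: arr=0 -> substrate=0 bound=3 product=4
t=7: arr=0 -> substrate=0 bound=1 product=6
t=8: arr=3 -> substrate=0 bound=3 product=7
t=9: arr=0 -> substrate=0 bound=3 product=7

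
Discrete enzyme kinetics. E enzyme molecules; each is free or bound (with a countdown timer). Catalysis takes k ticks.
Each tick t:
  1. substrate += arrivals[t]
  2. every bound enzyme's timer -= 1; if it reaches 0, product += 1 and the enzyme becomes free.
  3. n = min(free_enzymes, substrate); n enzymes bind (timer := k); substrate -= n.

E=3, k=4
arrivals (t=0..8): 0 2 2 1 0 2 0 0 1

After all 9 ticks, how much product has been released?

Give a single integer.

Answer: 3

Derivation:
t=0: arr=0 -> substrate=0 bound=0 product=0
t=1: arr=2 -> substrate=0 bound=2 product=0
t=2: arr=2 -> substrate=1 bound=3 product=0
t=3: arr=1 -> substrate=2 bound=3 product=0
t=4: arr=0 -> substrate=2 bound=3 product=0
t=5: arr=2 -> substrate=2 bound=3 product=2
t=6: arr=0 -> substrate=1 bound=3 product=3
t=7: arr=0 -> substrate=1 bound=3 product=3
t=8: arr=1 -> substrate=2 bound=3 product=3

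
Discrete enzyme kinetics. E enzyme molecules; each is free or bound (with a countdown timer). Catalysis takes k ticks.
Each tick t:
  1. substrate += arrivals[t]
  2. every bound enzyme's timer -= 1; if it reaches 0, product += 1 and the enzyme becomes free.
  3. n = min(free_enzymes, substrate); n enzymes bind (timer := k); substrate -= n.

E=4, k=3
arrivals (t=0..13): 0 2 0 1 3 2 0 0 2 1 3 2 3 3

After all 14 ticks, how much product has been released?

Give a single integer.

t=0: arr=0 -> substrate=0 bound=0 product=0
t=1: arr=2 -> substrate=0 bound=2 product=0
t=2: arr=0 -> substrate=0 bound=2 product=0
t=3: arr=1 -> substrate=0 bound=3 product=0
t=4: arr=3 -> substrate=0 bound=4 product=2
t=5: arr=2 -> substrate=2 bound=4 product=2
t=6: arr=0 -> substrate=1 bound=4 product=3
t=7: arr=0 -> substrate=0 bound=2 product=6
t=8: arr=2 -> substrate=0 bound=4 product=6
t=9: arr=1 -> substrate=0 bound=4 product=7
t=10: arr=3 -> substrate=2 bound=4 product=8
t=11: arr=2 -> substrate=2 bound=4 product=10
t=12: arr=3 -> substrate=4 bound=4 product=11
t=13: arr=3 -> substrate=6 bound=4 product=12

Answer: 12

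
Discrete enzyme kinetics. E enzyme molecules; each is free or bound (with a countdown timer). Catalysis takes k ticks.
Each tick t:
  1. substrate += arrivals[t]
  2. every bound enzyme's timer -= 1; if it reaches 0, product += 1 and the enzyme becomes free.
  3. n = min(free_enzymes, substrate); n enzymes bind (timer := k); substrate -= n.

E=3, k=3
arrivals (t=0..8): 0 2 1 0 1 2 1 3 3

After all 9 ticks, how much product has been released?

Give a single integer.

Answer: 6

Derivation:
t=0: arr=0 -> substrate=0 bound=0 product=0
t=1: arr=2 -> substrate=0 bound=2 product=0
t=2: arr=1 -> substrate=0 bound=3 product=0
t=3: arr=0 -> substrate=0 bound=3 product=0
t=4: arr=1 -> substrate=0 bound=2 product=2
t=5: arr=2 -> substrate=0 bound=3 product=3
t=6: arr=1 -> substrate=1 bound=3 product=3
t=7: arr=3 -> substrate=3 bound=3 product=4
t=8: arr=3 -> substrate=4 bound=3 product=6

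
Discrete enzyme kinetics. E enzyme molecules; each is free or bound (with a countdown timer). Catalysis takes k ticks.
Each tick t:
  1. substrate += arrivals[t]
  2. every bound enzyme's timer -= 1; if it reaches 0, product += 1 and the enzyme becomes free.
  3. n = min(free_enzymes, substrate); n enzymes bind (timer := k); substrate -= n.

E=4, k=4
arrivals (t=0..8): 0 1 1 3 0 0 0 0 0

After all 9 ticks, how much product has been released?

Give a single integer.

Answer: 4

Derivation:
t=0: arr=0 -> substrate=0 bound=0 product=0
t=1: arr=1 -> substrate=0 bound=1 product=0
t=2: arr=1 -> substrate=0 bound=2 product=0
t=3: arr=3 -> substrate=1 bound=4 product=0
t=4: arr=0 -> substrate=1 bound=4 product=0
t=5: arr=0 -> substrate=0 bound=4 product=1
t=6: arr=0 -> substrate=0 bound=3 product=2
t=7: arr=0 -> substrate=0 bound=1 product=4
t=8: arr=0 -> substrate=0 bound=1 product=4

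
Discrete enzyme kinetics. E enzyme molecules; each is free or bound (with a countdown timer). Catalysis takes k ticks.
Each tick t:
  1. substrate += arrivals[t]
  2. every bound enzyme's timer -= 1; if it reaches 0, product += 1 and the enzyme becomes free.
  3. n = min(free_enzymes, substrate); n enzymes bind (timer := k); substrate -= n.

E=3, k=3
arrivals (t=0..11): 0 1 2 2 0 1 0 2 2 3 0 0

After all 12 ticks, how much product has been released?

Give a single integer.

Answer: 9

Derivation:
t=0: arr=0 -> substrate=0 bound=0 product=0
t=1: arr=1 -> substrate=0 bound=1 product=0
t=2: arr=2 -> substrate=0 bound=3 product=0
t=3: arr=2 -> substrate=2 bound=3 product=0
t=4: arr=0 -> substrate=1 bound=3 product=1
t=5: arr=1 -> substrate=0 bound=3 product=3
t=6: arr=0 -> substrate=0 bound=3 product=3
t=7: arr=2 -> substrate=1 bound=3 product=4
t=8: arr=2 -> substrate=1 bound=3 product=6
t=9: arr=3 -> substrate=4 bound=3 product=6
t=10: arr=0 -> substrate=3 bound=3 product=7
t=11: arr=0 -> substrate=1 bound=3 product=9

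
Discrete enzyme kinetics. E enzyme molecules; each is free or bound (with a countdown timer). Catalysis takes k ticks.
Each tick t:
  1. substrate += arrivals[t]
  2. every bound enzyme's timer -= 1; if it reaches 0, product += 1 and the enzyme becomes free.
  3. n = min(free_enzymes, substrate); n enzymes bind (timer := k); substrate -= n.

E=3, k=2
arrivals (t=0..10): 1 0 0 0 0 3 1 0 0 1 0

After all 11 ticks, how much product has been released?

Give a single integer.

t=0: arr=1 -> substrate=0 bound=1 product=0
t=1: arr=0 -> substrate=0 bound=1 product=0
t=2: arr=0 -> substrate=0 bound=0 product=1
t=3: arr=0 -> substrate=0 bound=0 product=1
t=4: arr=0 -> substrate=0 bound=0 product=1
t=5: arr=3 -> substrate=0 bound=3 product=1
t=6: arr=1 -> substrate=1 bound=3 product=1
t=7: arr=0 -> substrate=0 bound=1 product=4
t=8: arr=0 -> substrate=0 bound=1 product=4
t=9: arr=1 -> substrate=0 bound=1 product=5
t=10: arr=0 -> substrate=0 bound=1 product=5

Answer: 5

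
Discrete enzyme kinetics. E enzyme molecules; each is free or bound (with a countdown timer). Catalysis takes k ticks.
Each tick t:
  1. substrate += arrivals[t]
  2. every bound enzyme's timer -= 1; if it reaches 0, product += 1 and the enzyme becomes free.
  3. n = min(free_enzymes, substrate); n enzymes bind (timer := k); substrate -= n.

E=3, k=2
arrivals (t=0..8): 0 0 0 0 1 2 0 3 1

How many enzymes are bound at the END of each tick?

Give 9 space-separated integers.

t=0: arr=0 -> substrate=0 bound=0 product=0
t=1: arr=0 -> substrate=0 bound=0 product=0
t=2: arr=0 -> substrate=0 bound=0 product=0
t=3: arr=0 -> substrate=0 bound=0 product=0
t=4: arr=1 -> substrate=0 bound=1 product=0
t=5: arr=2 -> substrate=0 bound=3 product=0
t=6: arr=0 -> substrate=0 bound=2 product=1
t=7: arr=3 -> substrate=0 bound=3 product=3
t=8: arr=1 -> substrate=1 bound=3 product=3

Answer: 0 0 0 0 1 3 2 3 3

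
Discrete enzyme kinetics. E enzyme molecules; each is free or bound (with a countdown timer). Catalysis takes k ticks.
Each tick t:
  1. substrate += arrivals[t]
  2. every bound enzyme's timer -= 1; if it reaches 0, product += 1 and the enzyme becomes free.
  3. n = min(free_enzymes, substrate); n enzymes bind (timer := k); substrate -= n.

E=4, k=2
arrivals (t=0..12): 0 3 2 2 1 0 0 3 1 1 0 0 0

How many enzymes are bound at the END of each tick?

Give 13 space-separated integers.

t=0: arr=0 -> substrate=0 bound=0 product=0
t=1: arr=3 -> substrate=0 bound=3 product=0
t=2: arr=2 -> substrate=1 bound=4 product=0
t=3: arr=2 -> substrate=0 bound=4 product=3
t=4: arr=1 -> substrate=0 bound=4 product=4
t=5: arr=0 -> substrate=0 bound=1 product=7
t=6: arr=0 -> substrate=0 bound=0 product=8
t=7: arr=3 -> substrate=0 bound=3 product=8
t=8: arr=1 -> substrate=0 bound=4 product=8
t=9: arr=1 -> substrate=0 bound=2 product=11
t=10: arr=0 -> substrate=0 bound=1 product=12
t=11: arr=0 -> substrate=0 bound=0 product=13
t=12: arr=0 -> substrate=0 bound=0 product=13

Answer: 0 3 4 4 4 1 0 3 4 2 1 0 0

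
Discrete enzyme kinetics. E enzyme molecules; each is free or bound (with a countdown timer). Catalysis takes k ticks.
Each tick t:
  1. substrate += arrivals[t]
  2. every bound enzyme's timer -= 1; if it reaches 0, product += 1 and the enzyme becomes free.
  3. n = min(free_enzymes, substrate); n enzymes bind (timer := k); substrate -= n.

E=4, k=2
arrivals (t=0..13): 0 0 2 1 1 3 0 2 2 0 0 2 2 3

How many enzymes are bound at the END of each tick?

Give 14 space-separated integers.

Answer: 0 0 2 3 2 4 3 2 4 2 0 2 4 4

Derivation:
t=0: arr=0 -> substrate=0 bound=0 product=0
t=1: arr=0 -> substrate=0 bound=0 product=0
t=2: arr=2 -> substrate=0 bound=2 product=0
t=3: arr=1 -> substrate=0 bound=3 product=0
t=4: arr=1 -> substrate=0 bound=2 product=2
t=5: arr=3 -> substrate=0 bound=4 product=3
t=6: arr=0 -> substrate=0 bound=3 product=4
t=7: arr=2 -> substrate=0 bound=2 product=7
t=8: arr=2 -> substrate=0 bound=4 product=7
t=9: arr=0 -> substrate=0 bound=2 product=9
t=10: arr=0 -> substrate=0 bound=0 product=11
t=11: arr=2 -> substrate=0 bound=2 product=11
t=12: arr=2 -> substrate=0 bound=4 product=11
t=13: arr=3 -> substrate=1 bound=4 product=13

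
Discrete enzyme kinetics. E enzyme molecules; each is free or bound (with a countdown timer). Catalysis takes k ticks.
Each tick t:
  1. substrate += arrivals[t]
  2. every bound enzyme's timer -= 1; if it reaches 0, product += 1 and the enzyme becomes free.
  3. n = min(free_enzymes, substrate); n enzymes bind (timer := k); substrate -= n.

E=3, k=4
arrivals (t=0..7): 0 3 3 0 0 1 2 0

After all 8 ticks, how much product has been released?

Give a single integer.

t=0: arr=0 -> substrate=0 bound=0 product=0
t=1: arr=3 -> substrate=0 bound=3 product=0
t=2: arr=3 -> substrate=3 bound=3 product=0
t=3: arr=0 -> substrate=3 bound=3 product=0
t=4: arr=0 -> substrate=3 bound=3 product=0
t=5: arr=1 -> substrate=1 bound=3 product=3
t=6: arr=2 -> substrate=3 bound=3 product=3
t=7: arr=0 -> substrate=3 bound=3 product=3

Answer: 3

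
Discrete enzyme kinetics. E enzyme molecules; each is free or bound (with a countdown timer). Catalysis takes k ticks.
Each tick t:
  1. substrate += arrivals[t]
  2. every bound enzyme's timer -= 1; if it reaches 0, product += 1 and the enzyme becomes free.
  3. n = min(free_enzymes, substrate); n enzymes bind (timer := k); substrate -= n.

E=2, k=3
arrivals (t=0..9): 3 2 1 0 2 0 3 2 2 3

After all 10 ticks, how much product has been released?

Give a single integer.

Answer: 6

Derivation:
t=0: arr=3 -> substrate=1 bound=2 product=0
t=1: arr=2 -> substrate=3 bound=2 product=0
t=2: arr=1 -> substrate=4 bound=2 product=0
t=3: arr=0 -> substrate=2 bound=2 product=2
t=4: arr=2 -> substrate=4 bound=2 product=2
t=5: arr=0 -> substrate=4 bound=2 product=2
t=6: arr=3 -> substrate=5 bound=2 product=4
t=7: arr=2 -> substrate=7 bound=2 product=4
t=8: arr=2 -> substrate=9 bound=2 product=4
t=9: arr=3 -> substrate=10 bound=2 product=6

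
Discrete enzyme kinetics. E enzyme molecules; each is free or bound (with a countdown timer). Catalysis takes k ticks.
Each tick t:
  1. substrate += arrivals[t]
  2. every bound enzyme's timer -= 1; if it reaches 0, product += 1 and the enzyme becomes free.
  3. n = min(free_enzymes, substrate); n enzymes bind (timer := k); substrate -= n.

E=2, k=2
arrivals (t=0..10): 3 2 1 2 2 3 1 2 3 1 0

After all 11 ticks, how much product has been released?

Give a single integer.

t=0: arr=3 -> substrate=1 bound=2 product=0
t=1: arr=2 -> substrate=3 bound=2 product=0
t=2: arr=1 -> substrate=2 bound=2 product=2
t=3: arr=2 -> substrate=4 bound=2 product=2
t=4: arr=2 -> substrate=4 bound=2 product=4
t=5: arr=3 -> substrate=7 bound=2 product=4
t=6: arr=1 -> substrate=6 bound=2 product=6
t=7: arr=2 -> substrate=8 bound=2 product=6
t=8: arr=3 -> substrate=9 bound=2 product=8
t=9: arr=1 -> substrate=10 bound=2 product=8
t=10: arr=0 -> substrate=8 bound=2 product=10

Answer: 10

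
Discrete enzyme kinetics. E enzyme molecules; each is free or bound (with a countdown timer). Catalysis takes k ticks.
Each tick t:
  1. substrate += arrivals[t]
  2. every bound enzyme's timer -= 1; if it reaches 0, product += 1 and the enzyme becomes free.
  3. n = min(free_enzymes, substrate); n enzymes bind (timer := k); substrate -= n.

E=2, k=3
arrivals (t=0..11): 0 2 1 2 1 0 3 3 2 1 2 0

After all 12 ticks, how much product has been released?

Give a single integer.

Answer: 6

Derivation:
t=0: arr=0 -> substrate=0 bound=0 product=0
t=1: arr=2 -> substrate=0 bound=2 product=0
t=2: arr=1 -> substrate=1 bound=2 product=0
t=3: arr=2 -> substrate=3 bound=2 product=0
t=4: arr=1 -> substrate=2 bound=2 product=2
t=5: arr=0 -> substrate=2 bound=2 product=2
t=6: arr=3 -> substrate=5 bound=2 product=2
t=7: arr=3 -> substrate=6 bound=2 product=4
t=8: arr=2 -> substrate=8 bound=2 product=4
t=9: arr=1 -> substrate=9 bound=2 product=4
t=10: arr=2 -> substrate=9 bound=2 product=6
t=11: arr=0 -> substrate=9 bound=2 product=6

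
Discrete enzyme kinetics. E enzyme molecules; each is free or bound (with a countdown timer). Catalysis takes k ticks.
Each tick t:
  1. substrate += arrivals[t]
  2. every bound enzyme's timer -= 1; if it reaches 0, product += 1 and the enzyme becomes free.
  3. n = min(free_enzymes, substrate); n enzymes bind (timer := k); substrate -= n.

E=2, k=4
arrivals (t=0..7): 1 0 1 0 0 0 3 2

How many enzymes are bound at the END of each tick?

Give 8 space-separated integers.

Answer: 1 1 2 2 1 1 2 2

Derivation:
t=0: arr=1 -> substrate=0 bound=1 product=0
t=1: arr=0 -> substrate=0 bound=1 product=0
t=2: arr=1 -> substrate=0 bound=2 product=0
t=3: arr=0 -> substrate=0 bound=2 product=0
t=4: arr=0 -> substrate=0 bound=1 product=1
t=5: arr=0 -> substrate=0 bound=1 product=1
t=6: arr=3 -> substrate=1 bound=2 product=2
t=7: arr=2 -> substrate=3 bound=2 product=2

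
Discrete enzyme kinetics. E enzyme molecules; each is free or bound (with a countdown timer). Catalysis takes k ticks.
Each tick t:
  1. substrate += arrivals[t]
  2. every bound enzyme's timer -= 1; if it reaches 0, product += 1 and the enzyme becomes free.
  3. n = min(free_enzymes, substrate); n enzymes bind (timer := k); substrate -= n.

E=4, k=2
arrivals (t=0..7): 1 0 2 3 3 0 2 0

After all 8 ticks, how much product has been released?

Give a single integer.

t=0: arr=1 -> substrate=0 bound=1 product=0
t=1: arr=0 -> substrate=0 bound=1 product=0
t=2: arr=2 -> substrate=0 bound=2 product=1
t=3: arr=3 -> substrate=1 bound=4 product=1
t=4: arr=3 -> substrate=2 bound=4 product=3
t=5: arr=0 -> substrate=0 bound=4 product=5
t=6: arr=2 -> substrate=0 bound=4 product=7
t=7: arr=0 -> substrate=0 bound=2 product=9

Answer: 9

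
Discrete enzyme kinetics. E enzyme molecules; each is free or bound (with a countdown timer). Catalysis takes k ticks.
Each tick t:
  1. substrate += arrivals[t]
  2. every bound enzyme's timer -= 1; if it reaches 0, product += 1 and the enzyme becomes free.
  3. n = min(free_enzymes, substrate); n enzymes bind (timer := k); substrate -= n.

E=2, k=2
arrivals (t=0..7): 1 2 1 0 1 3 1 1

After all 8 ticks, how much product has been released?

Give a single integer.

t=0: arr=1 -> substrate=0 bound=1 product=0
t=1: arr=2 -> substrate=1 bound=2 product=0
t=2: arr=1 -> substrate=1 bound=2 product=1
t=3: arr=0 -> substrate=0 bound=2 product=2
t=4: arr=1 -> substrate=0 bound=2 product=3
t=5: arr=3 -> substrate=2 bound=2 product=4
t=6: arr=1 -> substrate=2 bound=2 product=5
t=7: arr=1 -> substrate=2 bound=2 product=6

Answer: 6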